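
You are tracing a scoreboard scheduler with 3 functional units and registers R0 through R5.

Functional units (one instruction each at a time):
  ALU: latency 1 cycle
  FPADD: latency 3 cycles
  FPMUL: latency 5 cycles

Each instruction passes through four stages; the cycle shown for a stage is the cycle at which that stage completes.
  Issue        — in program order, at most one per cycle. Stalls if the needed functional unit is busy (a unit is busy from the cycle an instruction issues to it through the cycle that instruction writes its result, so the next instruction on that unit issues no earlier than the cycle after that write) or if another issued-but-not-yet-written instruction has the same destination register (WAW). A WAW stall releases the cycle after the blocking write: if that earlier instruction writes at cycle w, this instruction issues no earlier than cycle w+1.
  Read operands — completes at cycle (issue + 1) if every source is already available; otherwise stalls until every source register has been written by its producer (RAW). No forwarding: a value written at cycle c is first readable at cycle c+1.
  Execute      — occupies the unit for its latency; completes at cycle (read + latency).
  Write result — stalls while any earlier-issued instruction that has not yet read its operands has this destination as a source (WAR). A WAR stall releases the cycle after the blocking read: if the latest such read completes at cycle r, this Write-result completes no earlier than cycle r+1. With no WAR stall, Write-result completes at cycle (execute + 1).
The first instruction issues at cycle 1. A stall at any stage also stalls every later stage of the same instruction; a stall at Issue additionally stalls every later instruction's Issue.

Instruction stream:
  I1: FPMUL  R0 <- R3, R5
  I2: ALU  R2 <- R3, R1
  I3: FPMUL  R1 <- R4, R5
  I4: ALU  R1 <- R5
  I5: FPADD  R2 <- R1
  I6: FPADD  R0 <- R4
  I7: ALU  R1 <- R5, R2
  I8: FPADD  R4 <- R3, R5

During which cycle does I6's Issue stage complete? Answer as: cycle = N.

cycle = 26

1) issue 1, read 2, done 7, write 8
2) issue 2, read 3, done 4, write 5
3) issue 9, read 10, done 15, write 16  <struct: FPMUL busy until I1 writes@8>
4) issue 17, read 18, done 19, write 20  <WAW R1: wait I3 write@16>
5) issue 18, read 21, done 24, write 25  <RAW R1: wait I4 write@20>
6) issue 26, read 27, done 30, write 31  <struct: FPADD busy until I5 writes@25>
7) issue 27, read 28, done 29, write 30
8) issue 32, read 33, done 36, write 37  <struct: FPADD busy until I6 writes@31>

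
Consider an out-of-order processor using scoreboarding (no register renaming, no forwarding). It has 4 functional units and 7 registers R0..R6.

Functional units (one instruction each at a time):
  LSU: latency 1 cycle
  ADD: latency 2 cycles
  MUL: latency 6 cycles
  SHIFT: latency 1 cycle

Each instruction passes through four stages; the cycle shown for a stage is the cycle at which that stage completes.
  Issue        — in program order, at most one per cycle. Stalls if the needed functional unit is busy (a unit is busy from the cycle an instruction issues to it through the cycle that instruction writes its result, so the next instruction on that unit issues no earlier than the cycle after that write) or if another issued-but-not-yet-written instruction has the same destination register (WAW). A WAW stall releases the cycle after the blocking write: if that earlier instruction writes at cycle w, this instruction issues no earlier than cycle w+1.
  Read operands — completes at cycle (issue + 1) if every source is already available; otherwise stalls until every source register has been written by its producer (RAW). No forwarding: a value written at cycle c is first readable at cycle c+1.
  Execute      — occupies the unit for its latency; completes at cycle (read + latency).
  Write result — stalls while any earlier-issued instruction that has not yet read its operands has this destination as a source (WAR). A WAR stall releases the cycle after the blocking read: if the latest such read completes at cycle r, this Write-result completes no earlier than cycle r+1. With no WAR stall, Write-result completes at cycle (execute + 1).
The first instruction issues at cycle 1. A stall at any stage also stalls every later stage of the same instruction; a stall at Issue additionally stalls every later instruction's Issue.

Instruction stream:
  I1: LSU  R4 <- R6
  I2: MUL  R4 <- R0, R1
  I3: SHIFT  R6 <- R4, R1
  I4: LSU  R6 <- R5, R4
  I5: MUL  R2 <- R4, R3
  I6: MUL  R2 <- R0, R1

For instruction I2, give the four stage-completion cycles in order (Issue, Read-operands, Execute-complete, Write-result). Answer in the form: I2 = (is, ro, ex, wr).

1) issue 1, read 2, done 3, write 4
2) issue 5, read 6, done 12, write 13  <WAW R4: wait I1 write@4>
3) issue 6, read 14, done 15, write 16  <RAW R4: wait I2 write@13>
4) issue 17, read 18, done 19, write 20  <WAW R6: wait I3 write@16>
5) issue 18, read 19, done 25, write 26
6) issue 27, read 28, done 34, write 35  <struct: MUL busy until I5 writes@26>

I2 = (5, 6, 12, 13)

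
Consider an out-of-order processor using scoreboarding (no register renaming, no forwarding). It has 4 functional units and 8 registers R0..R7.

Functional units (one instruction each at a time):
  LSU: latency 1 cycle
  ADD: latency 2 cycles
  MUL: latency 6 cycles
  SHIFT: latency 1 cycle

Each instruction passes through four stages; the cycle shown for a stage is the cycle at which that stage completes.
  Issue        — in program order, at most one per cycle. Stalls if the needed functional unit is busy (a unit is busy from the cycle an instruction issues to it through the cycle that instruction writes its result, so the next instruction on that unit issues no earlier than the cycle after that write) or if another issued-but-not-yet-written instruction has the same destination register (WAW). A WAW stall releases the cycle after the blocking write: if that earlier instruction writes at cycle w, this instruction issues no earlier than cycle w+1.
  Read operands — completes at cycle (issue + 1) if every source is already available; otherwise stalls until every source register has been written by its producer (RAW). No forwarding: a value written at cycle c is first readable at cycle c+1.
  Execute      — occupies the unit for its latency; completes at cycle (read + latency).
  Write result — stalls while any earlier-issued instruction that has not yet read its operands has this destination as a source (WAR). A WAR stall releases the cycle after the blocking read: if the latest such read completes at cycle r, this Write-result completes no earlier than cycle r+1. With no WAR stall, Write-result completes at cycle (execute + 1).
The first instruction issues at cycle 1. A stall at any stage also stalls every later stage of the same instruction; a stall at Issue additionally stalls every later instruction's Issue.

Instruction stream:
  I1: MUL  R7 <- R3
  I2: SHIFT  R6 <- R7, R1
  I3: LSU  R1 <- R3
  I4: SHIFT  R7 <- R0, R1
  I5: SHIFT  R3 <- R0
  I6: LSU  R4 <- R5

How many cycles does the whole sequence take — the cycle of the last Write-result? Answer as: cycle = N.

[1] I1→MUL
[2] I1 RO, I2→SHIFT
[3] I3→LSU
[4] I3 RO
[5] I3 EX
[8] I1 EX
[9] I1 WR R7
[10] I2 RO
[11] I2 EX, I3 WR R1
[12] I2 WR R6
[13] I4→SHIFT
[14] I4 RO
[15] I4 EX
[16] I4 WR R7
[17] I5→SHIFT
[18] I5 RO, I6→LSU
[19] I5 EX, I6 RO
[20] I5 WR R3, I6 EX
[21] I6 WR R4

cycle = 21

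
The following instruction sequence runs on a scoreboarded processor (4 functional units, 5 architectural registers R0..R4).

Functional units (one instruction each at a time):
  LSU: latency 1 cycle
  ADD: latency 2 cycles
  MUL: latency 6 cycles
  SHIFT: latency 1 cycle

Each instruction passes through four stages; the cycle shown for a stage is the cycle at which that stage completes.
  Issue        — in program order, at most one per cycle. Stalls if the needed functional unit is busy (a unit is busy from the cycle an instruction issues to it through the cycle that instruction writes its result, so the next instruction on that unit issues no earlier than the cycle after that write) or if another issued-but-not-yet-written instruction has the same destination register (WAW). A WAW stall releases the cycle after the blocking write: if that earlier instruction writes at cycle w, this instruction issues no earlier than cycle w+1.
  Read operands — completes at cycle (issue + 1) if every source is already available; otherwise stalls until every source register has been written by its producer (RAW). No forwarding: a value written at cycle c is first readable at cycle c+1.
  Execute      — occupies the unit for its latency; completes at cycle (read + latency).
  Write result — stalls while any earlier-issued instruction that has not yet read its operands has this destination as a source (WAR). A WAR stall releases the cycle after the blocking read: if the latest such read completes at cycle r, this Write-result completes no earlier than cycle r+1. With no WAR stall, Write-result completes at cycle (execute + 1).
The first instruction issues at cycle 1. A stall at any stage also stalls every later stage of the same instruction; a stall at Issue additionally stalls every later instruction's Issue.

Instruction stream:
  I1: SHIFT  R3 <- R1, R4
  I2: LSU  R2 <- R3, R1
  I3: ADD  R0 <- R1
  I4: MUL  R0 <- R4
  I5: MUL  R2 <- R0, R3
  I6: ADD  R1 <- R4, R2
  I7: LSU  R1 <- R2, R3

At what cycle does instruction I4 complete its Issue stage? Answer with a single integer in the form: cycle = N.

cycle = 8

t=1  I1→SHIFT
t=2  I1 RO | I2→LSU
t=3  I1 EX | I3→ADD
t=4  I1 WR R3 | I3 RO
t=5  I2 RO
t=6  I2 EX | I3 EX
t=7  I2 WR R2 | I3 WR R0
t=8  I4→MUL
t=9  I4 RO
t=15  I4 EX
t=16  I4 WR R0
t=17  I5→MUL
t=18  I5 RO | I6→ADD
t=24  I5 EX
t=25  I5 WR R2
t=26  I6 RO
t=28  I6 EX
t=29  I6 WR R1
t=30  I7→LSU
t=31  I7 RO
t=32  I7 EX
t=33  I7 WR R1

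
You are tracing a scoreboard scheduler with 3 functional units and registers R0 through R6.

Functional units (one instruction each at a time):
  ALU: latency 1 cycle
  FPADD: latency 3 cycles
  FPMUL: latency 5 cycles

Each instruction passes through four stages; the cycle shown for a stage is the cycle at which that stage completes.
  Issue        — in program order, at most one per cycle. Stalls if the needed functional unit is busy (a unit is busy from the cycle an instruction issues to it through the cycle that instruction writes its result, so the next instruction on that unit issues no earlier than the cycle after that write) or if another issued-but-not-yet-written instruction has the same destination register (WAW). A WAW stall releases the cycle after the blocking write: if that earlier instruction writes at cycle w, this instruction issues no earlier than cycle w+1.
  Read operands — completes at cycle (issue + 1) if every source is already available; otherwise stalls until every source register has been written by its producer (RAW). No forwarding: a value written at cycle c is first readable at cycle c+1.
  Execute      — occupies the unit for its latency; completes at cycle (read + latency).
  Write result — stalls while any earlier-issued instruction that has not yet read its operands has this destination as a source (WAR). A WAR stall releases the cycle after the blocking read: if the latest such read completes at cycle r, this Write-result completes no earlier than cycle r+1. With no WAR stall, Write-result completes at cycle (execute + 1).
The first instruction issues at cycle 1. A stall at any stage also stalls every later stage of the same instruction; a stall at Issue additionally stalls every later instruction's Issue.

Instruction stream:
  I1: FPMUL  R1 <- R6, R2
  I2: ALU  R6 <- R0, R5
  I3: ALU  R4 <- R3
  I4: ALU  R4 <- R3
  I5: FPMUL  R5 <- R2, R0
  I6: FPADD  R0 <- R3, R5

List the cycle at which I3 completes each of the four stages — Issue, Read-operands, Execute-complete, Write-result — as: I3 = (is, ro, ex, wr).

[1] issue I1 (FPMUL)
[2] I1 read-ops; issue I2 (ALU)
[3] I2 read-ops
[4] I2 finished on ALU
[5] I2→R6
[6] issue I3 (ALU)
[7] I1 finished on FPMUL; I3 read-ops
[8] I1→R1; I3 finished on ALU
[9] I3→R4
[10] issue I4 (ALU)
[11] I4 read-ops; issue I5 (FPMUL)
[12] I4 finished on ALU; I5 read-ops; issue I6 (FPADD)
[13] I4→R4
[17] I5 finished on FPMUL
[18] I5→R5
[19] I6 read-ops
[22] I6 finished on FPADD
[23] I6→R0

I3 = (6, 7, 8, 9)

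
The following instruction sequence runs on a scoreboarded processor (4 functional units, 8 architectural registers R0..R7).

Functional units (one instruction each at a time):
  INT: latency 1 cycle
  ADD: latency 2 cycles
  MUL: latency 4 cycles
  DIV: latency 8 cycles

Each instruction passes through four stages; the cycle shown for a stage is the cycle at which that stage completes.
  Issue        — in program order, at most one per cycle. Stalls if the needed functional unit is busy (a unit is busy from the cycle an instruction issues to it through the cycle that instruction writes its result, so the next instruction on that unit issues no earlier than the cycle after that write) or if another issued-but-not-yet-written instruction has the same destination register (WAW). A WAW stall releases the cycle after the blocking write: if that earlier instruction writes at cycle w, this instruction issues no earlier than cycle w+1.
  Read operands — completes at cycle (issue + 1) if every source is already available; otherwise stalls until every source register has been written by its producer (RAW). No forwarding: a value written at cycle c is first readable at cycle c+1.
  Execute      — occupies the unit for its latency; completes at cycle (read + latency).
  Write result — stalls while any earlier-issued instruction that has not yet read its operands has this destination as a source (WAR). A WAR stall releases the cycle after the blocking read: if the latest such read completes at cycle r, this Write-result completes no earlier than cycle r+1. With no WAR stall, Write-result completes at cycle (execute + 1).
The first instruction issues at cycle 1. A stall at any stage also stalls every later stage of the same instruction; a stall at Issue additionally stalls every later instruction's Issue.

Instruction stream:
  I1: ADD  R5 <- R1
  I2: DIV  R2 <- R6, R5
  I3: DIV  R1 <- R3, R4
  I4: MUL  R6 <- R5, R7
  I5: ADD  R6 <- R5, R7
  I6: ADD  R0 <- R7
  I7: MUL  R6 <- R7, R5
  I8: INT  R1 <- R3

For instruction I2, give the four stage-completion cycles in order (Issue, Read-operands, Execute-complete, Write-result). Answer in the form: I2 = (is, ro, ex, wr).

  I1 | 1 | 2 | 4 | 5
  I2 | 2 | 6 | 14 | 15   RAW R5: wait I1 write@5
  I3 | 16 | 17 | 25 | 26   struct: DIV busy until I2 writes@15
  I4 | 17 | 18 | 22 | 23
  I5 | 24 | 25 | 27 | 28   WAW R6: wait I4 write@23
  I6 | 29 | 30 | 32 | 33   struct: ADD busy until I5 writes@28
  I7 | 30 | 31 | 35 | 36
  I8 | 31 | 32 | 33 | 34

I2 = (2, 6, 14, 15)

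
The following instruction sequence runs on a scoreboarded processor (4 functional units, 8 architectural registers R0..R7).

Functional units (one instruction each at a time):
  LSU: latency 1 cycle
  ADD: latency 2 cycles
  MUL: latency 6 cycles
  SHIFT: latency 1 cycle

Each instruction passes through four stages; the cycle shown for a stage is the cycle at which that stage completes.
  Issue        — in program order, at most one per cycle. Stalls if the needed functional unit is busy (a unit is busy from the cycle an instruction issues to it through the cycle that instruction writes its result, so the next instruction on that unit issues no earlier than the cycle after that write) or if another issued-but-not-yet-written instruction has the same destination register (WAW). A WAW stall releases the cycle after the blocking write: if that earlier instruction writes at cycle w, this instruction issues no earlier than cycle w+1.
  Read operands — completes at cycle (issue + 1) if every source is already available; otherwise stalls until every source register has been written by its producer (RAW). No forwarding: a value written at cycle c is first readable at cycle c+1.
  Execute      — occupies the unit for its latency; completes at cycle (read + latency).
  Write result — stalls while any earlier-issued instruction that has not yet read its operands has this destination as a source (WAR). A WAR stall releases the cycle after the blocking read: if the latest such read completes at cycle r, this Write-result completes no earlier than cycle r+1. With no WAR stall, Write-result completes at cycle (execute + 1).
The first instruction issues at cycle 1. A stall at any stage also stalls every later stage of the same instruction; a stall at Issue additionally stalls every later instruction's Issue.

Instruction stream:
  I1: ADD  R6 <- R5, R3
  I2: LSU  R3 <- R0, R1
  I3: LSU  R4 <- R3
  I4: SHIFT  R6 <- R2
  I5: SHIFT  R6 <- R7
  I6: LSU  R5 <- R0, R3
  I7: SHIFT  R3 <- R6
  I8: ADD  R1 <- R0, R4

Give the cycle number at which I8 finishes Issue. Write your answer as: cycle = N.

c1: issue I1 (ADD)
c2: I1 read-ops | issue I2 (LSU)
c3: I2 read-ops
c4: I1 finished on ADD | I2 finished on LSU
c5: I1→R6 | I2→R3
c6: issue I3 (LSU)
c7: I3 read-ops | issue I4 (SHIFT)
c8: I3 finished on LSU | I4 read-ops
c9: I3→R4 | I4 finished on SHIFT
c10: I4→R6
c11: issue I5 (SHIFT)
c12: I5 read-ops | issue I6 (LSU)
c13: I5 finished on SHIFT | I6 read-ops
c14: I5→R6 | I6 finished on LSU
c15: I6→R5 | issue I7 (SHIFT)
c16: I7 read-ops | issue I8 (ADD)
c17: I7 finished on SHIFT | I8 read-ops
c18: I7→R3
c19: I8 finished on ADD
c20: I8→R1

cycle = 16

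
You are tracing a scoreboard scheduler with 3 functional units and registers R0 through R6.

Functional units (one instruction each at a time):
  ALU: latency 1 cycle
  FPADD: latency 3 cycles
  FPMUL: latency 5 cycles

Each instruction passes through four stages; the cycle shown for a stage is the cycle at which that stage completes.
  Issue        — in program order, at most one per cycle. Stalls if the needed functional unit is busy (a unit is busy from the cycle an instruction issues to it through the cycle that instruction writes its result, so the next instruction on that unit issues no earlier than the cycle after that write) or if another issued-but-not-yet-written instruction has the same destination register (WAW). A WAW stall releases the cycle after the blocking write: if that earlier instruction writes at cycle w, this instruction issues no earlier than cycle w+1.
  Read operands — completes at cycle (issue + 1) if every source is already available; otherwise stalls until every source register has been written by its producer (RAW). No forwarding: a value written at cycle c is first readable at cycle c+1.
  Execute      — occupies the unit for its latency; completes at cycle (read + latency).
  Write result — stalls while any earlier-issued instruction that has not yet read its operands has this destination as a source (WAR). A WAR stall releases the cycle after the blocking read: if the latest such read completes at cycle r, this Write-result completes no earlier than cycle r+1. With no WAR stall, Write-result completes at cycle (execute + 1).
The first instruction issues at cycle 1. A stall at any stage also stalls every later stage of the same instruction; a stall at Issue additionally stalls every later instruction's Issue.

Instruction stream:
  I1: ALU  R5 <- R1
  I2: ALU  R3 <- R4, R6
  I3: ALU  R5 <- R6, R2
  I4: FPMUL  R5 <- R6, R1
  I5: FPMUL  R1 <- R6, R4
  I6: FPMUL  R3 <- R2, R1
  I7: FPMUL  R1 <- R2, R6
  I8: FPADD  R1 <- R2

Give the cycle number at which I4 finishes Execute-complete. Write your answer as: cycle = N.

cycle 1: I1→ALU
cycle 2: I1 RO
cycle 3: I1 EX
cycle 4: I1 WR R5
cycle 5: I2→ALU
cycle 6: I2 RO
cycle 7: I2 EX
cycle 8: I2 WR R3
cycle 9: I3→ALU
cycle 10: I3 RO
cycle 11: I3 EX
cycle 12: I3 WR R5
cycle 13: I4→FPMUL
cycle 14: I4 RO
cycle 19: I4 EX
cycle 20: I4 WR R5
cycle 21: I5→FPMUL
cycle 22: I5 RO
cycle 27: I5 EX
cycle 28: I5 WR R1
cycle 29: I6→FPMUL
cycle 30: I6 RO
cycle 35: I6 EX
cycle 36: I6 WR R3
cycle 37: I7→FPMUL
cycle 38: I7 RO
cycle 43: I7 EX
cycle 44: I7 WR R1
cycle 45: I8→FPADD
cycle 46: I8 RO
cycle 49: I8 EX
cycle 50: I8 WR R1

cycle = 19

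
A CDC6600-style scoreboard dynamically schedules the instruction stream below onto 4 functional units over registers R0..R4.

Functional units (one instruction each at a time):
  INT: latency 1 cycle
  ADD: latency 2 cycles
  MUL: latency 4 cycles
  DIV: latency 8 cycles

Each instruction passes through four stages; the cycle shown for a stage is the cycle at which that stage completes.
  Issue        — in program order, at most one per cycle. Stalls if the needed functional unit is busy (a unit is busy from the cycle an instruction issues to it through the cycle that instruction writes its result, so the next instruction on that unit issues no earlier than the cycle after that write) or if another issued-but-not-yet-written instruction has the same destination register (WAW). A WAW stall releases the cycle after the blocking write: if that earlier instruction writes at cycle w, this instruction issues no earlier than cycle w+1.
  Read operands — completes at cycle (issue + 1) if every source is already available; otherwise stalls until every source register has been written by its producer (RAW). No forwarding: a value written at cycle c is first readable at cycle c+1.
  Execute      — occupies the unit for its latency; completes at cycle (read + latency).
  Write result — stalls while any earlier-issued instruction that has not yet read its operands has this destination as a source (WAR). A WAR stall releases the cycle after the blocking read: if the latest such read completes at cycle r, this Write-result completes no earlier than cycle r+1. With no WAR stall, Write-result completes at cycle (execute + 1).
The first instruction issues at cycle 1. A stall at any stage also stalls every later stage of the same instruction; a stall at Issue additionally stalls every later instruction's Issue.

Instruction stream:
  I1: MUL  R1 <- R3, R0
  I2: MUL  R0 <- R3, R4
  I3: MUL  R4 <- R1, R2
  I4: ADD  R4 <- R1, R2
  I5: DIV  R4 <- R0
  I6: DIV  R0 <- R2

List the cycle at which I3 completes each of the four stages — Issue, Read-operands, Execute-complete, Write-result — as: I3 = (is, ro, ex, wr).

I3 = (15, 16, 20, 21)

cycle 1: I1→MUL
cycle 2: I1 RO
cycle 6: I1 EX
cycle 7: I1 WR R1
cycle 8: I2→MUL
cycle 9: I2 RO
cycle 13: I2 EX
cycle 14: I2 WR R0
cycle 15: I3→MUL
cycle 16: I3 RO
cycle 20: I3 EX
cycle 21: I3 WR R4
cycle 22: I4→ADD
cycle 23: I4 RO
cycle 25: I4 EX
cycle 26: I4 WR R4
cycle 27: I5→DIV
cycle 28: I5 RO
cycle 36: I5 EX
cycle 37: I5 WR R4
cycle 38: I6→DIV
cycle 39: I6 RO
cycle 47: I6 EX
cycle 48: I6 WR R0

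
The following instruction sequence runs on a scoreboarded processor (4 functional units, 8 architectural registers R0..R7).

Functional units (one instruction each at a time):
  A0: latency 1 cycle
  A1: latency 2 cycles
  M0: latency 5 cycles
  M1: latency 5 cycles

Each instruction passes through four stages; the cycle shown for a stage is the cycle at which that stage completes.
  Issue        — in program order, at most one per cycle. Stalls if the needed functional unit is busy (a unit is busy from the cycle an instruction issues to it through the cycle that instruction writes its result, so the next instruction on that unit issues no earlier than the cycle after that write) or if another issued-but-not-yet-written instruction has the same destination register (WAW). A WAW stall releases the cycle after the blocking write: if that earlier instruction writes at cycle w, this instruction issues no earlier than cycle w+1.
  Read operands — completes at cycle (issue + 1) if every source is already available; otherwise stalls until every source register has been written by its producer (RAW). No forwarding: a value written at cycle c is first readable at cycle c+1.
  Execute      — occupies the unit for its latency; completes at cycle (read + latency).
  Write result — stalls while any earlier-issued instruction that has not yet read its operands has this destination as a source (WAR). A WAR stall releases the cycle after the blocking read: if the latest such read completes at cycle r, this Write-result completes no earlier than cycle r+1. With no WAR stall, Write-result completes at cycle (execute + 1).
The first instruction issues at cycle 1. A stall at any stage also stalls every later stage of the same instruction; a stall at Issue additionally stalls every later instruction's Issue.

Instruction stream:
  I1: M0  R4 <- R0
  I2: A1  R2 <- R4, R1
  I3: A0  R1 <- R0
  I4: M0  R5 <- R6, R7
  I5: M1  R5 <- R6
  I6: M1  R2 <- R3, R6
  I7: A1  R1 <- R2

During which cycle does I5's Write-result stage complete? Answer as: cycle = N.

I1  is:1  ro:2  ex:7  wr:8
I2  is:2  ro:9  ex:11  wr:12  — RAW R4: wait I1 write@8
I3  is:3  ro:4  ex:5  wr:10  — WAR R1: wait I2 read@9
I4  is:9  ro:10  ex:15  wr:16  — struct: M0 busy until I1 writes@8
I5  is:17  ro:18  ex:23  wr:24  — WAW R5: wait I4 write@16
I6  is:25  ro:26  ex:31  wr:32  — struct: M1 busy until I5 writes@24
I7  is:26  ro:33  ex:35  wr:36  — RAW R2: wait I6 write@32

cycle = 24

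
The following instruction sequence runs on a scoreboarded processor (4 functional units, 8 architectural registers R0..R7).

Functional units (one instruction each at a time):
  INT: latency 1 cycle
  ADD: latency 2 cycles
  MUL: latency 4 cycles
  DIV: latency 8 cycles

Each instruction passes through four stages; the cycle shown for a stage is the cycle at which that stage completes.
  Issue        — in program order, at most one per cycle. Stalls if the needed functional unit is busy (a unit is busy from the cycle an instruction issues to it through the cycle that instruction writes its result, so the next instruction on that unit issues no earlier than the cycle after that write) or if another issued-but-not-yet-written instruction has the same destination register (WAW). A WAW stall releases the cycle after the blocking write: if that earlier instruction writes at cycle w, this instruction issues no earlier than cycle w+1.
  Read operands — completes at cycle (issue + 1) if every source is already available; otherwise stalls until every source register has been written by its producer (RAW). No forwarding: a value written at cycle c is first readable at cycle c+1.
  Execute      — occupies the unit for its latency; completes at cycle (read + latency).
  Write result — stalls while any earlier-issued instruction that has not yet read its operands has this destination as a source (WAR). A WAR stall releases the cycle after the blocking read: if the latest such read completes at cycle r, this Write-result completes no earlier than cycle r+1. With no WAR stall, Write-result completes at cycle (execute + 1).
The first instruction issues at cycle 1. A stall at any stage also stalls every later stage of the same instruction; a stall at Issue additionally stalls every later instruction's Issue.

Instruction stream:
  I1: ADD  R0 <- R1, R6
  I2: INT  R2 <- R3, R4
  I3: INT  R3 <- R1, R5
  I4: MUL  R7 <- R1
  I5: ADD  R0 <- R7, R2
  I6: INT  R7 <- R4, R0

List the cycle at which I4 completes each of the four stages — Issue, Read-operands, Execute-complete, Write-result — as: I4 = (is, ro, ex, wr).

I4 = (7, 8, 12, 13)

I1  is:1  ro:2  ex:4  wr:5
I2  is:2  ro:3  ex:4  wr:5
I3  is:6  ro:7  ex:8  wr:9  — struct: INT busy until I2 writes@5
I4  is:7  ro:8  ex:12  wr:13
I5  is:8  ro:14  ex:16  wr:17  — RAW R7: wait I4 write@13
I6  is:14  ro:18  ex:19  wr:20  — WAW R7: wait I4 write@13, RAW R0: wait I5 write@17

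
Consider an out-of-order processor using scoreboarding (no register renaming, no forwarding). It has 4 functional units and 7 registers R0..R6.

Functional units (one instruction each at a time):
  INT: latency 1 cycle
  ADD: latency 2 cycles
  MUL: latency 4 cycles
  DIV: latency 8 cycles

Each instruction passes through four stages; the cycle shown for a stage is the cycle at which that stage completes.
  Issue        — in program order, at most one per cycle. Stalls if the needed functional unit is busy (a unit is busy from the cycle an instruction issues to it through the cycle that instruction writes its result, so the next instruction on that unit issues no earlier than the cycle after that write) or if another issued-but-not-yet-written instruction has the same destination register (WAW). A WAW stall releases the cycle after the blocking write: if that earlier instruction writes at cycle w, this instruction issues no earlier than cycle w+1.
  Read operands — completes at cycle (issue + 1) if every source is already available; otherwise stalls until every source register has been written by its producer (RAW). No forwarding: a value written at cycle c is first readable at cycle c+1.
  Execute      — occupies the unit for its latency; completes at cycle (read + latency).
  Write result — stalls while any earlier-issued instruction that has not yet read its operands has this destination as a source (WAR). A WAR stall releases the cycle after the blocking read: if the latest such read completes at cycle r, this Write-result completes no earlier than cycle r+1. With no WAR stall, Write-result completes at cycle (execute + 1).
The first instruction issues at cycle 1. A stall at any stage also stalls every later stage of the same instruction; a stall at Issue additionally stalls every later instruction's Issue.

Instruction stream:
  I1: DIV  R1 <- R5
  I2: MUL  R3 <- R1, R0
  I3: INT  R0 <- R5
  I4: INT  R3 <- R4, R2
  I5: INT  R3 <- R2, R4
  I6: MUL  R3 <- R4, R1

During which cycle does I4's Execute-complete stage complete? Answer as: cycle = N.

cycle = 20

c1: I1→DIV
c2: I1 RO; I2→MUL
c3: I3→INT
c4: I3 RO
c5: I3 EX
c10: I1 EX
c11: I1 WR R1
c12: I2 RO
c13: I3 WR R0
c16: I2 EX
c17: I2 WR R3
c18: I4→INT
c19: I4 RO
c20: I4 EX
c21: I4 WR R3
c22: I5→INT
c23: I5 RO
c24: I5 EX
c25: I5 WR R3
c26: I6→MUL
c27: I6 RO
c31: I6 EX
c32: I6 WR R3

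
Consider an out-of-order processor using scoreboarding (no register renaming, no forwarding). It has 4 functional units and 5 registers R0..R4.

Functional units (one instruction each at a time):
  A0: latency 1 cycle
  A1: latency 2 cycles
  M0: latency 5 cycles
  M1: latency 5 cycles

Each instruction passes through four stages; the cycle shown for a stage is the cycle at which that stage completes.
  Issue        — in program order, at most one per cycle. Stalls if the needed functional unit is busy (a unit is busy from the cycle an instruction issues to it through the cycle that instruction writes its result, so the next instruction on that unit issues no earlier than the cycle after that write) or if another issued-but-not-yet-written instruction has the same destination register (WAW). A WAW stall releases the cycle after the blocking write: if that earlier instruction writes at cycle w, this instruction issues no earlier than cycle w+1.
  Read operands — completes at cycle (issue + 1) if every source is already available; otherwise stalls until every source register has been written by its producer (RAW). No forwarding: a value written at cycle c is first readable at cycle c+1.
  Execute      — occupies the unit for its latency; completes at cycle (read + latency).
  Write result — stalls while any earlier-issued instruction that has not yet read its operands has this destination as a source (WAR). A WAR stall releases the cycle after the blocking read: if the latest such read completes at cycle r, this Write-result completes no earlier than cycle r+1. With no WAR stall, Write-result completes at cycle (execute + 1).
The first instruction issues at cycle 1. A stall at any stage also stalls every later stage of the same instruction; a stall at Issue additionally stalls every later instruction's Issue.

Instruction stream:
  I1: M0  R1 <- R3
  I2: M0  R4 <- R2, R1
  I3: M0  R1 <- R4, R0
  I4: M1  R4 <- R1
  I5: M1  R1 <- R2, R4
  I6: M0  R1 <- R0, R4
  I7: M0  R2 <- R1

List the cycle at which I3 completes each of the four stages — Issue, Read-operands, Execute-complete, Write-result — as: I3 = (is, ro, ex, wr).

t=1  I1 issues→M0
t=2  I1 reads
t=7  I1 exec-done
t=8  I1 writes R1
t=9  I2 issues→M0
t=10  I2 reads
t=15  I2 exec-done
t=16  I2 writes R4
t=17  I3 issues→M0
t=18  I3 reads | I4 issues→M1
t=23  I3 exec-done
t=24  I3 writes R1
t=25  I4 reads
t=30  I4 exec-done
t=31  I4 writes R4
t=32  I5 issues→M1
t=33  I5 reads
t=38  I5 exec-done
t=39  I5 writes R1
t=40  I6 issues→M0
t=41  I6 reads
t=46  I6 exec-done
t=47  I6 writes R1
t=48  I7 issues→M0
t=49  I7 reads
t=54  I7 exec-done
t=55  I7 writes R2

I3 = (17, 18, 23, 24)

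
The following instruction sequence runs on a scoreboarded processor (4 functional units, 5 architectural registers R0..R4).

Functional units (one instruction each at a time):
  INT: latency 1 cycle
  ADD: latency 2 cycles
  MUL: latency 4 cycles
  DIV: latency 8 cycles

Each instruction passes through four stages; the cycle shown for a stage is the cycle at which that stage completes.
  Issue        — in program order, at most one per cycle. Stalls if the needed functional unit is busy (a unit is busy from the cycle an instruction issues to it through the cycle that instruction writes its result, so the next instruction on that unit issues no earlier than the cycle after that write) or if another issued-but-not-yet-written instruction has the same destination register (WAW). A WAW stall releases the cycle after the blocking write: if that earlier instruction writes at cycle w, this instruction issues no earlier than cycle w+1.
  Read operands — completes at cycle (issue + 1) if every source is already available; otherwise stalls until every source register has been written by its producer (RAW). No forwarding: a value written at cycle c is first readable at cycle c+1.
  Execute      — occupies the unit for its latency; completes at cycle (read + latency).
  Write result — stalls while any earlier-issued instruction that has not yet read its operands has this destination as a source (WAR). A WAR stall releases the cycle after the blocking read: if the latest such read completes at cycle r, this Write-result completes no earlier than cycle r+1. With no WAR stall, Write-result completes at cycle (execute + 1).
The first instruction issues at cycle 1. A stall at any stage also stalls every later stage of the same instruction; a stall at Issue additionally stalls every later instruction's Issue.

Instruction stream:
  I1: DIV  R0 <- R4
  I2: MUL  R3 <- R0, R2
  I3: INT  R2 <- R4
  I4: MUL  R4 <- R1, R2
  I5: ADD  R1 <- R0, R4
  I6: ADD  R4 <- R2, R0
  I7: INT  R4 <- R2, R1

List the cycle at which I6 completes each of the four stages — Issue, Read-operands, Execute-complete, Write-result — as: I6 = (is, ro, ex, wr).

c1: I1→DIV
c2: I1 RO, I2→MUL
c3: I3→INT
c4: I3 RO
c5: I3 EX
c10: I1 EX
c11: I1 WR R0
c12: I2 RO
c13: I3 WR R2
c16: I2 EX
c17: I2 WR R3
c18: I4→MUL
c19: I4 RO, I5→ADD
c23: I4 EX
c24: I4 WR R4
c25: I5 RO
c27: I5 EX
c28: I5 WR R1
c29: I6→ADD
c30: I6 RO
c32: I6 EX
c33: I6 WR R4
c34: I7→INT
c35: I7 RO
c36: I7 EX
c37: I7 WR R4

I6 = (29, 30, 32, 33)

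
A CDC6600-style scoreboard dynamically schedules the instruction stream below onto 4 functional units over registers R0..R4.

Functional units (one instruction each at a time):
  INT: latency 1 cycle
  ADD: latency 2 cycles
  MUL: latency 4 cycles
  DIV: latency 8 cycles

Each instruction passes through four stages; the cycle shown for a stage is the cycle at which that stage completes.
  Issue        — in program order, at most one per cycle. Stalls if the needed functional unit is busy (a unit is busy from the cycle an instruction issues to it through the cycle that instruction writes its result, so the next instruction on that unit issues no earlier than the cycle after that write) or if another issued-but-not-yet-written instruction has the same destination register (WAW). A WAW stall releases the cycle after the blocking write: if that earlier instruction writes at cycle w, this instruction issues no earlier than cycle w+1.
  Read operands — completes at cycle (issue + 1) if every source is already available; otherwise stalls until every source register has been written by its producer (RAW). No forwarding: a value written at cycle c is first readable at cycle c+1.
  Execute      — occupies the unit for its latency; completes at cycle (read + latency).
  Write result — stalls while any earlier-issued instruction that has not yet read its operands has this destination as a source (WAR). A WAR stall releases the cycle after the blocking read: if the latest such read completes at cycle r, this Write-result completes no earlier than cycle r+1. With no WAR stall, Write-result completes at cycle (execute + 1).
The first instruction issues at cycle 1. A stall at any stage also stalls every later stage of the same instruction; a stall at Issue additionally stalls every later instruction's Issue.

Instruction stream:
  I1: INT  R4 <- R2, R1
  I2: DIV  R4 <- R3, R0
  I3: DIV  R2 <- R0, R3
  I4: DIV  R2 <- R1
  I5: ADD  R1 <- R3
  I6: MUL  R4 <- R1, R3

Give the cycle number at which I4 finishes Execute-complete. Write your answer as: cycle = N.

cycle 1: I1→INT
cycle 2: I1 RO
cycle 3: I1 EX
cycle 4: I1 WR R4
cycle 5: I2→DIV
cycle 6: I2 RO
cycle 14: I2 EX
cycle 15: I2 WR R4
cycle 16: I3→DIV
cycle 17: I3 RO
cycle 25: I3 EX
cycle 26: I3 WR R2
cycle 27: I4→DIV
cycle 28: I4 RO · I5→ADD
cycle 29: I5 RO · I6→MUL
cycle 31: I5 EX
cycle 32: I5 WR R1
cycle 33: I6 RO
cycle 36: I4 EX
cycle 37: I4 WR R2 · I6 EX
cycle 38: I6 WR R4

cycle = 36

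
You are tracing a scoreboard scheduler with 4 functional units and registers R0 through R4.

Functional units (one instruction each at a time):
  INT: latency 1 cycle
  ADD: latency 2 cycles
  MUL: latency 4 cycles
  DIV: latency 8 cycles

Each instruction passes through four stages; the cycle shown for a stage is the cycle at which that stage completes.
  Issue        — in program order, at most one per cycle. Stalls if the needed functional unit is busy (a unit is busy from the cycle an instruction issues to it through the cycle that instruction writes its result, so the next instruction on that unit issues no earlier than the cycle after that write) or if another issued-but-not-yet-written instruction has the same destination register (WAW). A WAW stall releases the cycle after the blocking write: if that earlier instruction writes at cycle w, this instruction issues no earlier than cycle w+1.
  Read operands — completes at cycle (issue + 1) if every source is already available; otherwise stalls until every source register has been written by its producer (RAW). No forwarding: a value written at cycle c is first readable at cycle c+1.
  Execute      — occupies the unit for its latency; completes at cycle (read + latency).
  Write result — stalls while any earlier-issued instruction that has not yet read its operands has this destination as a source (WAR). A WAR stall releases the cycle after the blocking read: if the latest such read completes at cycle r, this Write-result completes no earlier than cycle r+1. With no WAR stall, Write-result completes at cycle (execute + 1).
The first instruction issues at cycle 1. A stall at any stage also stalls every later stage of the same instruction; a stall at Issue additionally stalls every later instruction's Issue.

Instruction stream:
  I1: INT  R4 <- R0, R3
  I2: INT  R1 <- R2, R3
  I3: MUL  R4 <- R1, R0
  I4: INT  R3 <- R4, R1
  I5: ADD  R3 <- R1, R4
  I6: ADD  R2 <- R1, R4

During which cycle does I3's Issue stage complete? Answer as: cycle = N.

cycle = 6

[1] I1 issues→INT
[2] I1 reads
[3] I1 exec-done
[4] I1 writes R4
[5] I2 issues→INT
[6] I2 reads; I3 issues→MUL
[7] I2 exec-done
[8] I2 writes R1
[9] I3 reads; I4 issues→INT
[13] I3 exec-done
[14] I3 writes R4
[15] I4 reads
[16] I4 exec-done
[17] I4 writes R3
[18] I5 issues→ADD
[19] I5 reads
[21] I5 exec-done
[22] I5 writes R3
[23] I6 issues→ADD
[24] I6 reads
[26] I6 exec-done
[27] I6 writes R2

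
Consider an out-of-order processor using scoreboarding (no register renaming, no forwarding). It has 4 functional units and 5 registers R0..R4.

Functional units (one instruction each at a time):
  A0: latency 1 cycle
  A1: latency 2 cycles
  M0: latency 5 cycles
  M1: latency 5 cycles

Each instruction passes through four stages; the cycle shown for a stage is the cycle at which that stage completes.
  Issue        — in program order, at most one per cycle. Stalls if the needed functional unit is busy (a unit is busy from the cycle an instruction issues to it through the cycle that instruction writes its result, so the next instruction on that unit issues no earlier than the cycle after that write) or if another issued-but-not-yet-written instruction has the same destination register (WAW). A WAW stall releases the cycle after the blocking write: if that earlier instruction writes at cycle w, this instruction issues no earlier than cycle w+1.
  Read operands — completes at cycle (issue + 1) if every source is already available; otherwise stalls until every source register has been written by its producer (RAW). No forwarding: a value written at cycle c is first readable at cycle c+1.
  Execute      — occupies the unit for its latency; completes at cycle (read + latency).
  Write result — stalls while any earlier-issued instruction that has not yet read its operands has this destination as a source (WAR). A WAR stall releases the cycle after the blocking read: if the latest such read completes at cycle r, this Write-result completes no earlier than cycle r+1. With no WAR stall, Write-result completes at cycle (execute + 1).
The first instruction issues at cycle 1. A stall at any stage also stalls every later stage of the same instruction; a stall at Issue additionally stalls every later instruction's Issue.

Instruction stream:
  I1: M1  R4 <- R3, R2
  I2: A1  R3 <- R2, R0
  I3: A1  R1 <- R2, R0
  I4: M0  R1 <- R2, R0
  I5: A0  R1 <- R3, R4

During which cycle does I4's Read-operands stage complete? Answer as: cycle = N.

t=1  issue I1 (M1)
t=2  I1 read-ops; issue I2 (A1)
t=3  I2 read-ops
t=5  I2 finished on A1
t=6  I2→R3
t=7  I1 finished on M1; issue I3 (A1)
t=8  I1→R4; I3 read-ops
t=10  I3 finished on A1
t=11  I3→R1
t=12  issue I4 (M0)
t=13  I4 read-ops
t=18  I4 finished on M0
t=19  I4→R1
t=20  issue I5 (A0)
t=21  I5 read-ops
t=22  I5 finished on A0
t=23  I5→R1

cycle = 13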